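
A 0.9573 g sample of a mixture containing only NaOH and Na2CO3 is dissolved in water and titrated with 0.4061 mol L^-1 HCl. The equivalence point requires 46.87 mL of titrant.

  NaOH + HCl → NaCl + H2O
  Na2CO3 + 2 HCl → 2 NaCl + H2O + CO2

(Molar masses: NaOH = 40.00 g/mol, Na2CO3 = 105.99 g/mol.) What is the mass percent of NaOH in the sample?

n(HCl) = 0.04687 × 0.4061 = 0.01903 mol
Let x = n(NaOH), y = n(Na2CO3).
Titrant: 1x + 2y = 0.01903;  mass: 40.00x + 105.99y = 0.9573
Solving, x = 3.956 × 10^-3 mol, y = 7.539 × 10^-3 mol
mass of NaOH = 3.956 × 10^-3 × 40.00 = 0.1582 g
% NaOH = 0.1582 / 0.9573 × 100 = 16.53 %

16.53 %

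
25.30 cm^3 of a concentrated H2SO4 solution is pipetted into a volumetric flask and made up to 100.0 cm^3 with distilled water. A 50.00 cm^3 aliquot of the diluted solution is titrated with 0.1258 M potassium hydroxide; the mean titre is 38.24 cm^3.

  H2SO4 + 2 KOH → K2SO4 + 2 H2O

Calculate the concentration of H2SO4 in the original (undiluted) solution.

n(KOH) = 0.03824 × 0.1258 = 4.811 × 10^-3 mol
From the 1:2 ratio, n(H2SO4) in the aliquot = 1/2 × 4.811 × 10^-3 = 2.405 × 10^-3 mol
[H2SO4]_dilute = 2.405 × 10^-3 / 0.05000 = 0.04811 mol/L
Dilution factor = 100.0 / 25.30 = 3.953
[H2SO4]_stock = 0.04811 × 3.953 = 0.1901 mol/L

0.1901 M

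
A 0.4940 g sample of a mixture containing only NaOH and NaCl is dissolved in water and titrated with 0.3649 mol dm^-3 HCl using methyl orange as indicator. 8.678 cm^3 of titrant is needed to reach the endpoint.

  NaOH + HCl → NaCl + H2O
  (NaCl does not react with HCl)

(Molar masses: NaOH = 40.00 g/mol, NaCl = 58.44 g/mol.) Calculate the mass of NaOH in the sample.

0.1267 g

n(HCl) = 0.008678 × 0.3649 = 3.167 × 10^-3 mol
Let x = n(NaOH), y = n(NaCl).
Titrant: 1x = 3.167 × 10^-3;  mass: 40.00x + 58.44y = 0.4940
Solving, x = 3.167 × 10^-3 mol, y = 6.286 × 10^-3 mol
mass of NaOH = 3.167 × 10^-3 × 40.00 = 0.1267 g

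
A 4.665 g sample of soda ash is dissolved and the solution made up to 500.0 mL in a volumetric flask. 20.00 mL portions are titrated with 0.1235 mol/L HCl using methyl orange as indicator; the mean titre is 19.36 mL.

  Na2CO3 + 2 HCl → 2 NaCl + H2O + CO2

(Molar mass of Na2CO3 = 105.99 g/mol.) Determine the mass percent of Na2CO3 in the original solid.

n(HCl) per titration = 0.01936 × 0.1235 = 2.391 × 10^-3 mol
From the 1:2 ratio, n(Na2CO3) in each aliquot = 1/2 × 2.391 × 10^-3 = 1.195 × 10^-3 mol
n(Na2CO3) in the whole flask = 1.195 × 10^-3 × 500.0/20.00 = 0.02989 mol
mass of Na2CO3 = 0.02989 × 105.99 = 3.168 g
% Na2CO3 = 3.168 / 4.665 × 100 = 67.90 %

67.90 %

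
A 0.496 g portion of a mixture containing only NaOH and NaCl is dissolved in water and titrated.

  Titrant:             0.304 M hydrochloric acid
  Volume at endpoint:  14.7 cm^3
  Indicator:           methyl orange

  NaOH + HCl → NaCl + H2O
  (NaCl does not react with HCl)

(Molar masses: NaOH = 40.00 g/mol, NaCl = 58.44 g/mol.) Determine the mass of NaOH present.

n(HCl) = 0.0147 × 0.304 = 4.47 × 10^-3 mol
Let x = n(NaOH), y = n(NaCl).
Titrant: 1x = 4.47 × 10^-3;  mass: 40.00x + 58.44y = 0.496
Solving, x = 4.47 × 10^-3 mol, y = 5.43 × 10^-3 mol
mass of NaOH = 4.47 × 10^-3 × 40.00 = 0.179 g

0.179 g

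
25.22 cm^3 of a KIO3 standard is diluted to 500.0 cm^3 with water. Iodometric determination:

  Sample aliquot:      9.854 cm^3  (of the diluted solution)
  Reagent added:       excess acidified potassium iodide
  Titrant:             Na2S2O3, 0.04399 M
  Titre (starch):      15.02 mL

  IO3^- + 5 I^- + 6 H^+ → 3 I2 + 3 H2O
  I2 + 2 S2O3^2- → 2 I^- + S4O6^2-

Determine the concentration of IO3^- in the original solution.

n(S2O3^2-) = 0.01502 × 0.04399 = 6.607 × 10^-4 mol
n(I2) = n(S2O3^2-)/2 = 3.304 × 10^-4 mol
From the 1:3 ratio, n(IO3^-) in the aliquot = 1/3 × 3.304 × 10^-4 = 1.101 × 10^-4 mol
[IO3^-]_dilute = 1.101 × 10^-4 / 0.009854 = 0.01118 mol/L
[IO3^-]_original = 0.01118 × 500.0/25.22 = 0.2216 mol/L

0.2216 M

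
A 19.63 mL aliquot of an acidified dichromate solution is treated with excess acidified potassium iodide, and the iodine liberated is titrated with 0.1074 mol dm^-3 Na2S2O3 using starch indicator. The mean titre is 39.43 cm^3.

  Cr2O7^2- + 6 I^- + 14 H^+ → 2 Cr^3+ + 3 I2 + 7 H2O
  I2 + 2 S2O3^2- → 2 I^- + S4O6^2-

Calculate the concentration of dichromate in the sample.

n(S2O3^2-) = 0.03943 × 0.1074 = 4.235 × 10^-3 mol
n(I2) = n(S2O3^2-)/2 = 2.117 × 10^-3 mol
From the 1:3 ratio, n(Cr2O7^2-) in the aliquot = 1/3 × 2.117 × 10^-3 = 7.058 × 10^-4 mol
[Cr2O7^2-] = 7.058 × 10^-4 / 0.01963 = 0.03596 mol/L

0.03596 mol/L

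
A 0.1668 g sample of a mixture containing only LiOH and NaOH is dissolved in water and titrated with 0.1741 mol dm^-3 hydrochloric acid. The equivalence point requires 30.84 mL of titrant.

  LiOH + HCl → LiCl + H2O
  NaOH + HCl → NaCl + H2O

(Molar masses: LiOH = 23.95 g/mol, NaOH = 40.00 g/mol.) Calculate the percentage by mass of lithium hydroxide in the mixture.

42.91 %

n(HCl) = 0.03084 × 0.1741 = 5.369 × 10^-3 mol
Let x = n(LiOH), y = n(NaOH).
Titrant: 1x + 1y = 5.369 × 10^-3;  mass: 23.95x + 40.00y = 0.1668
Solving, x = 2.989 × 10^-3 mol, y = 2.380 × 10^-3 mol
mass of LiOH = 2.989 × 10^-3 × 23.95 = 0.07158 g
% LiOH = 0.07158 / 0.1668 × 100 = 42.91 %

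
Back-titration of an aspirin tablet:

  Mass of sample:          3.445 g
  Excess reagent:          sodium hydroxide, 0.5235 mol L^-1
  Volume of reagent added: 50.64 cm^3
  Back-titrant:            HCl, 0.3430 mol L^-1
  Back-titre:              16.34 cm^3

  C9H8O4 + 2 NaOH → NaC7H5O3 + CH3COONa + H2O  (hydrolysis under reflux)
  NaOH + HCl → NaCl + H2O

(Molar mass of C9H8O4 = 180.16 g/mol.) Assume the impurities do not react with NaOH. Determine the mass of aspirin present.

1.883 g

n(NaOH) added = 0.05064 × 0.5235 = 0.02651 mol
n(HCl) used in back-titration = 0.01634 × 0.3430 = 5.605 × 10^-3 mol
n(NaOH) left over = 5.605 × 10^-3 mol (1:1 ratio)
n(NaOH) consumed by analyte = 0.02651 − 5.605 × 10^-3 = 0.02091 mol
From the 1:2 ratio, n(C9H8O4) = 1/2 × 0.02091 = 0.01045 mol
mass of C9H8O4 = 0.01045 × 180.16 = 1.883 g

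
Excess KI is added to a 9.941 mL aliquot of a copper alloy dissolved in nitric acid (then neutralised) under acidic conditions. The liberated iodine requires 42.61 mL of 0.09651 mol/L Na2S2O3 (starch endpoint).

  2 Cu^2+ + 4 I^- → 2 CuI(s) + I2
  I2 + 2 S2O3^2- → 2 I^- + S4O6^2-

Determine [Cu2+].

0.4137 mol/L

n(S2O3^2-) = 0.04261 × 0.09651 = 4.112 × 10^-3 mol
n(I2) = n(S2O3^2-)/2 = 2.056 × 10^-3 mol
From the 2:1 ratio, n(Cu2+) in the aliquot = 2/1 × 2.056 × 10^-3 = 4.112 × 10^-3 mol
[Cu2+] = 4.112 × 10^-3 / 0.009941 = 0.4137 mol/L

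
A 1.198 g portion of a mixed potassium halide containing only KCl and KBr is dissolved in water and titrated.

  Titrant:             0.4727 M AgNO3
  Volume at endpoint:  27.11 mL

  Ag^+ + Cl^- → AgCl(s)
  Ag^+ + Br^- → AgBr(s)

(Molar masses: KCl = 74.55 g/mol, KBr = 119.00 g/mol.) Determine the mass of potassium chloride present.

0.5484 g

n(AgNO3) = 0.02711 × 0.4727 = 0.01281 mol
Let x = n(KCl), y = n(KBr).
Titrant: 1x + 1y = 0.01281;  mass: 74.55x + 119.00y = 1.198
Solving, x = 7.356 × 10^-3 mol, y = 5.459 × 10^-3 mol
mass of KCl = 7.356 × 10^-3 × 74.55 = 0.5484 g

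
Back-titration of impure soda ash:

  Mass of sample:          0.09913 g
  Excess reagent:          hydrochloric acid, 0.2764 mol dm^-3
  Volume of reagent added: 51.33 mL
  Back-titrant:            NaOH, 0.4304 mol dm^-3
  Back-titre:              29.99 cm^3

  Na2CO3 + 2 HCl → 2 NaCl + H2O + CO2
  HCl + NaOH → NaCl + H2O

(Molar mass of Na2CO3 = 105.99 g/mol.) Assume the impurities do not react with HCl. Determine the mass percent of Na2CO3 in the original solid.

n(HCl) added = 0.05133 × 0.2764 = 0.01419 mol
n(NaOH) used in back-titration = 0.02999 × 0.4304 = 0.01291 mol
n(HCl) left over = 0.01291 mol (1:1 ratio)
n(HCl) consumed by analyte = 0.01419 − 0.01291 = 1.280 × 10^-3 mol
From the 1:2 ratio, n(Na2CO3) = 1/2 × 1.280 × 10^-3 = 6.400 × 10^-4 mol
mass of Na2CO3 = 6.400 × 10^-4 × 105.99 = 0.06783 g
% Na2CO3 = 0.06783 / 0.09913 × 100 = 68.42 %

68.42 %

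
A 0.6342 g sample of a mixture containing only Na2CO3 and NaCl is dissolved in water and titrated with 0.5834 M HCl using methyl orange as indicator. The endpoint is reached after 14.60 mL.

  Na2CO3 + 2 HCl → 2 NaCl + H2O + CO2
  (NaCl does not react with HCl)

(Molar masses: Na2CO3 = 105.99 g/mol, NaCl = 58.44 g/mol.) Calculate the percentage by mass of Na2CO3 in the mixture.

n(HCl) = 0.01460 × 0.5834 = 8.518 × 10^-3 mol
Let x = n(Na2CO3), y = n(NaCl).
Titrant: 2x = 8.518 × 10^-3;  mass: 105.99x + 58.44y = 0.6342
Solving, x = 4.259 × 10^-3 mol, y = 3.128 × 10^-3 mol
mass of Na2CO3 = 4.259 × 10^-3 × 105.99 = 0.4514 g
% Na2CO3 = 0.4514 / 0.6342 × 100 = 71.18 %

71.18 %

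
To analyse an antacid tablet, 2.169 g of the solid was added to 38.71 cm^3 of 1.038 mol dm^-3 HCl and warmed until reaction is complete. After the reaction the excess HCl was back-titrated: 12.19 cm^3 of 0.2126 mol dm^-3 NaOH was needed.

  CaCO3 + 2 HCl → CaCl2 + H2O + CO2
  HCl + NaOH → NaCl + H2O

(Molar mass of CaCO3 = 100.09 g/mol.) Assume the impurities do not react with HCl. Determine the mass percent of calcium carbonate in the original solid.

86.73 %

n(HCl) added = 0.03871 × 1.038 = 0.04018 mol
n(NaOH) used in back-titration = 0.01219 × 0.2126 = 2.592 × 10^-3 mol
n(HCl) left over = 2.592 × 10^-3 mol (1:1 ratio)
n(HCl) consumed by analyte = 0.04018 − 2.592 × 10^-3 = 0.03759 mol
From the 1:2 ratio, n(CaCO3) = 1/2 × 0.03759 = 0.01879 mol
mass of CaCO3 = 0.01879 × 100.09 = 1.881 g
% CaCO3 = 1.881 / 2.169 × 100 = 86.73 %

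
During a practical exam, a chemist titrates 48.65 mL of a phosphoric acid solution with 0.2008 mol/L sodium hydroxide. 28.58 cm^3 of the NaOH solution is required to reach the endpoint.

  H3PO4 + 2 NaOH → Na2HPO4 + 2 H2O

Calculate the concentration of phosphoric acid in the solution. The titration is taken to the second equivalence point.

n(NaOH) = 0.02858 L × 0.2008 mol/L = 5.739 × 10^-3 mol
From the 1:2 mole ratio, n(H3PO4) = 1/2 × 5.739 × 10^-3 = 2.869 × 10^-3 mol
[H3PO4] = 2.869 × 10^-3 mol / 0.04865 L = 0.05898 mol/L

0.05898 mol/L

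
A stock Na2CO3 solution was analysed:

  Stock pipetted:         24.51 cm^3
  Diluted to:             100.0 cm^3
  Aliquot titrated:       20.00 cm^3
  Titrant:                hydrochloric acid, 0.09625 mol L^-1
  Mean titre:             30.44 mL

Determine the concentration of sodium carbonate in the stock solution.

0.2988 mol/L

Na2CO3 + 2 HCl → 2 NaCl + H2O + CO2
n(HCl) = 0.03044 × 0.09625 = 2.930 × 10^-3 mol
From the 1:2 ratio, n(Na2CO3) in the aliquot = 1/2 × 2.930 × 10^-3 = 1.465 × 10^-3 mol
[Na2CO3]_dilute = 1.465 × 10^-3 / 0.02000 = 0.07325 mol/L
Dilution factor = 100.0 / 24.51 = 4.080
[Na2CO3]_stock = 0.07325 × 4.080 = 0.2988 mol/L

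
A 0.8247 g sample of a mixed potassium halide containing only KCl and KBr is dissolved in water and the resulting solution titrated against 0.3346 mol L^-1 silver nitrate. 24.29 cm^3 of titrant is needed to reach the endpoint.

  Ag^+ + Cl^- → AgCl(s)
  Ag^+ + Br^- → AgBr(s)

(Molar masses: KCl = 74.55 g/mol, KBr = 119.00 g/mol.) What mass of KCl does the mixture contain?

0.2389 g

n(AgNO3) = 0.02429 × 0.3346 = 8.127 × 10^-3 mol
Let x = n(KCl), y = n(KBr).
Titrant: 1x + 1y = 8.127 × 10^-3;  mass: 74.55x + 119.00y = 0.8247
Solving, x = 3.205 × 10^-3 mol, y = 4.922 × 10^-3 mol
mass of KCl = 3.205 × 10^-3 × 74.55 = 0.2389 g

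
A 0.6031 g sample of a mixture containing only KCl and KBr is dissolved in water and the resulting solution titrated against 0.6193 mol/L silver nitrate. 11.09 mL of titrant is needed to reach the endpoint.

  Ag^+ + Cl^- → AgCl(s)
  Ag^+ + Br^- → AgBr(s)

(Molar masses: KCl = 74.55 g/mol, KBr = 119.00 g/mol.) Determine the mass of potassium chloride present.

0.3592 g

n(AgNO3) = 0.01109 × 0.6193 = 6.868 × 10^-3 mol
Let x = n(KCl), y = n(KBr).
Titrant: 1x + 1y = 6.868 × 10^-3;  mass: 74.55x + 119.00y = 0.6031
Solving, x = 4.819 × 10^-3 mol, y = 2.049 × 10^-3 mol
mass of KCl = 4.819 × 10^-3 × 74.55 = 0.3592 g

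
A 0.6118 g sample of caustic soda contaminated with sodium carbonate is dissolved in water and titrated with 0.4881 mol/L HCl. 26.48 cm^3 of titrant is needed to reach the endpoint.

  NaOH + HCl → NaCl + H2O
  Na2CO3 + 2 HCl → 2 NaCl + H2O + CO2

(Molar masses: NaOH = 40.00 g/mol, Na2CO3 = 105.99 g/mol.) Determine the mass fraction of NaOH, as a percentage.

n(HCl) = 0.02648 × 0.4881 = 0.01292 mol
Let x = n(NaOH), y = n(Na2CO3).
Titrant: 1x + 2y = 0.01292;  mass: 40.00x + 105.99y = 0.6118
Solving, x = 5.629 × 10^-3 mol, y = 3.648 × 10^-3 mol
mass of NaOH = 5.629 × 10^-3 × 40.00 = 0.2252 g
% NaOH = 0.2252 / 0.6118 × 100 = 36.81 %

36.81 %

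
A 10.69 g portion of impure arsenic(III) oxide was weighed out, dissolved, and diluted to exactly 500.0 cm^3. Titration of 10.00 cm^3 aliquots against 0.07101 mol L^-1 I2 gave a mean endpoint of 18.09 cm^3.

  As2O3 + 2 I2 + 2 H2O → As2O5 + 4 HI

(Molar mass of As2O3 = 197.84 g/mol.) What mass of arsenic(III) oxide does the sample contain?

n(I2) per titration = 0.01809 × 0.07101 = 1.285 × 10^-3 mol
From the 1:2 ratio, n(As2O3) in each aliquot = 1/2 × 1.285 × 10^-3 = 6.423 × 10^-4 mol
n(As2O3) in the whole flask = 6.423 × 10^-4 × 500.0/10.00 = 0.03211 mol
mass of As2O3 = 0.03211 × 197.84 = 6.353 g

6.353 g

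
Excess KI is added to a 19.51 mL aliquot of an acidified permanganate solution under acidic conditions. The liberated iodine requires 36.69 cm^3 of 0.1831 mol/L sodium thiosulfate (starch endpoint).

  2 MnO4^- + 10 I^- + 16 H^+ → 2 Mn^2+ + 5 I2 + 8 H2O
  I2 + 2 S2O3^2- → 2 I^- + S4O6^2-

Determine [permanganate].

0.06887 mol/L

n(S2O3^2-) = 0.03669 × 0.1831 = 6.718 × 10^-3 mol
n(I2) = n(S2O3^2-)/2 = 3.359 × 10^-3 mol
From the 2:5 ratio, n(MnO4^-) in the aliquot = 2/5 × 3.359 × 10^-3 = 1.344 × 10^-3 mol
[MnO4^-] = 1.344 × 10^-3 / 0.01951 = 0.06887 mol/L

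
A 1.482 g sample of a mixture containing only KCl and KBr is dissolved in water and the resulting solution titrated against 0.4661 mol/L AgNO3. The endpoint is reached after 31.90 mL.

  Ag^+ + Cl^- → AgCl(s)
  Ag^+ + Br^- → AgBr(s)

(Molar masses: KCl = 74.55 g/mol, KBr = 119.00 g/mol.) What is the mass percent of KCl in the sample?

32.52 %

n(AgNO3) = 0.03190 × 0.4661 = 0.01487 mol
Let x = n(KCl), y = n(KBr).
Titrant: 1x + 1y = 0.01487;  mass: 74.55x + 119.00y = 1.482
Solving, x = 6.465 × 10^-3 mol, y = 8.404 × 10^-3 mol
mass of KCl = 6.465 × 10^-3 × 74.55 = 0.4820 g
% KCl = 0.4820 / 1.482 × 100 = 32.52 %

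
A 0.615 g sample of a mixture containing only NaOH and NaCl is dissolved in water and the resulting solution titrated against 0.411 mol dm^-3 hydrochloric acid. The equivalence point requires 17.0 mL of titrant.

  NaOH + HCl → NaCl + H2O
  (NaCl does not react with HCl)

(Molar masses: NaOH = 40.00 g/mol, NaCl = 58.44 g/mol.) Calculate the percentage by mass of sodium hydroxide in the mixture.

n(HCl) = 0.0170 × 0.411 = 6.99 × 10^-3 mol
Let x = n(NaOH), y = n(NaCl).
Titrant: 1x = 6.99 × 10^-3;  mass: 40.00x + 58.44y = 0.615
Solving, x = 6.99 × 10^-3 mol, y = 5.74 × 10^-3 mol
mass of NaOH = 6.99 × 10^-3 × 40.00 = 0.279 g
% NaOH = 0.279 / 0.615 × 100 = 45.4 %

45.4 %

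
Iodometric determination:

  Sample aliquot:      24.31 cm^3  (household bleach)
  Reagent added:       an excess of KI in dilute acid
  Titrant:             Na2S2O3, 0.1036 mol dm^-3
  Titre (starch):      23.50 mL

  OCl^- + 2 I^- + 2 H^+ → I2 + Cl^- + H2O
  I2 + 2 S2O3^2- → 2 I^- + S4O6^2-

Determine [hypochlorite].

n(S2O3^2-) = 0.02350 × 0.1036 = 2.435 × 10^-3 mol
n(I2) = n(S2O3^2-)/2 = 1.217 × 10^-3 mol
n(OCl^-) in the aliquot = 1.217 × 10^-3 mol (1:1 ratio)
[OCl^-] = 1.217 × 10^-3 / 0.02431 = 0.05007 mol/L

0.05007 mol/L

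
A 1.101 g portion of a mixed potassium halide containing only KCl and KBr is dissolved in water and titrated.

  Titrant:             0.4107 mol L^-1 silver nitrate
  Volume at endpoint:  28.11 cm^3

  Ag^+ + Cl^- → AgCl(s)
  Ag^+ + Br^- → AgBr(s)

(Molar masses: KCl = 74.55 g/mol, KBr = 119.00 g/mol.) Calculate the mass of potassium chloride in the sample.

n(AgNO3) = 0.02811 × 0.4107 = 0.01154 mol
Let x = n(KCl), y = n(KBr).
Titrant: 1x + 1y = 0.01154;  mass: 74.55x + 119.00y = 1.101
Solving, x = 6.138 × 10^-3 mol, y = 5.407 × 10^-3 mol
mass of KCl = 6.138 × 10^-3 × 74.55 = 0.4576 g

0.4576 g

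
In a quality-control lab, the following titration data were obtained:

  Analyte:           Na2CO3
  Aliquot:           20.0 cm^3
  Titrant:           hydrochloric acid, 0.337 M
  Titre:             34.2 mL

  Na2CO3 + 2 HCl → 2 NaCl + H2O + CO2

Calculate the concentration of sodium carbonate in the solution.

n(HCl) = 0.0342 L × 0.337 mol/L = 0.0115 mol
From the 1:2 mole ratio, n(Na2CO3) = 1/2 × 0.0115 = 5.76 × 10^-3 mol
[Na2CO3] = 5.76 × 10^-3 mol / 0.0200 L = 0.288 mol/L

0.288 M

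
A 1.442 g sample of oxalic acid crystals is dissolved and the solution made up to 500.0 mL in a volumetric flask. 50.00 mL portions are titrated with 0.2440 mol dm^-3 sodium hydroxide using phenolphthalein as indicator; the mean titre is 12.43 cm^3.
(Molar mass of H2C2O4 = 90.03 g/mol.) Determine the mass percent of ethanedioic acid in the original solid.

H2C2O4 + 2 NaOH → Na2C2O4 + 2 H2O
n(NaOH) per titration = 0.01243 × 0.2440 = 3.033 × 10^-3 mol
From the 1:2 ratio, n(H2C2O4) in each aliquot = 1/2 × 3.033 × 10^-3 = 1.516 × 10^-3 mol
n(H2C2O4) in the whole flask = 1.516 × 10^-3 × 500.0/50.00 = 0.01516 mol
mass of H2C2O4 = 0.01516 × 90.03 = 1.365 g
% H2C2O4 = 1.365 / 1.442 × 100 = 94.68 %

94.68 %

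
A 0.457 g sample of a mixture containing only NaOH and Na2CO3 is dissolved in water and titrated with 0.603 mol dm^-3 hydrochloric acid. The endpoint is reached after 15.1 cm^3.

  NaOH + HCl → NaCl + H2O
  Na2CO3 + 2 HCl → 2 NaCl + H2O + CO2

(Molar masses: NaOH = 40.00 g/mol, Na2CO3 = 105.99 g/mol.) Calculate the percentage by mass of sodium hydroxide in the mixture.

n(HCl) = 0.0151 × 0.603 = 9.11 × 10^-3 mol
Let x = n(NaOH), y = n(Na2CO3).
Titrant: 1x + 2y = 9.11 × 10^-3;  mass: 40.00x + 105.99y = 0.457
Solving, x = 1.97 × 10^-3 mol, y = 3.57 × 10^-3 mol
mass of NaOH = 1.97 × 10^-3 × 40.00 = 0.0786 g
% NaOH = 0.0786 / 0.457 × 100 = 17.2 %

17.2 %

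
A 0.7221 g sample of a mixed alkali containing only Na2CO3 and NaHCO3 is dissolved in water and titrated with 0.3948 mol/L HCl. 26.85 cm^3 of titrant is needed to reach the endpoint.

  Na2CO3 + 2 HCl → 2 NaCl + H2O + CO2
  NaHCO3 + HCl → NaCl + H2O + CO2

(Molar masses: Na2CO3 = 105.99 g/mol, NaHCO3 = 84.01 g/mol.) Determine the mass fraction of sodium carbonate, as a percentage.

n(HCl) = 0.02685 × 0.3948 = 0.01060 mol
Let x = n(Na2CO3), y = n(NaHCO3).
Titrant: 2x + 1y = 0.01060;  mass: 105.99x + 84.01y = 0.7221
Solving, x = 2.715 × 10^-3 mol, y = 5.170 × 10^-3 mol
mass of Na2CO3 = 2.715 × 10^-3 × 105.99 = 0.2878 g
% Na2CO3 = 0.2878 / 0.7221 × 100 = 39.86 %

39.86 %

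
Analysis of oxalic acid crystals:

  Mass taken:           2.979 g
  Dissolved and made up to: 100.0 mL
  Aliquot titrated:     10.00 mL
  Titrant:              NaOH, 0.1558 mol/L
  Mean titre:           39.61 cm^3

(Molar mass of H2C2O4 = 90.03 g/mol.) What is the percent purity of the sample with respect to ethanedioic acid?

H2C2O4 + 2 NaOH → Na2C2O4 + 2 H2O
n(NaOH) per titration = 0.03961 × 0.1558 = 6.171 × 10^-3 mol
From the 1:2 ratio, n(H2C2O4) in each aliquot = 1/2 × 6.171 × 10^-3 = 3.086 × 10^-3 mol
n(H2C2O4) in the whole flask = 3.086 × 10^-3 × 100.0/10.00 = 0.03086 mol
mass of H2C2O4 = 0.03086 × 90.03 = 2.778 g
% H2C2O4 = 2.778 / 2.979 × 100 = 93.25 %

93.25 %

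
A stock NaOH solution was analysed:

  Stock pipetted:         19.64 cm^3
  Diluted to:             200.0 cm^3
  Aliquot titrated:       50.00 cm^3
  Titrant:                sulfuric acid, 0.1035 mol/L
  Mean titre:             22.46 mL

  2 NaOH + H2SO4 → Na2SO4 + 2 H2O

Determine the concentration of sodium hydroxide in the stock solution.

n(H2SO4) = 0.02246 × 0.1035 = 2.325 × 10^-3 mol
From the 2:1 ratio, n(NaOH) in the aliquot = 2/1 × 2.325 × 10^-3 = 4.649 × 10^-3 mol
[NaOH]_dilute = 4.649 × 10^-3 / 0.05000 = 0.09298 mol/L
Dilution factor = 200.0 / 19.64 = 10.18
[NaOH]_stock = 0.09298 × 10.18 = 0.9469 mol/L

0.9469 mol/L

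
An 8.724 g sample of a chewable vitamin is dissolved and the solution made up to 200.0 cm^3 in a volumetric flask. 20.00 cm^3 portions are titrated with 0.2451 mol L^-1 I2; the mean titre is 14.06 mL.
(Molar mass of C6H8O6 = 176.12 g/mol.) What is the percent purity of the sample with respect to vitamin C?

69.57 %

C6H8O6 + I2 → C6H6O6 + 2 HI
n(I2) per titration = 0.01406 × 0.2451 = 3.446 × 10^-3 mol
n(C6H8O6) in each aliquot = 3.446 × 10^-3 mol (1:1 ratio)
n(C6H8O6) in the whole flask = 3.446 × 10^-3 × 200.0/20.00 = 0.03446 mol
mass of C6H8O6 = 0.03446 × 176.12 = 6.069 g
% C6H8O6 = 6.069 / 8.724 × 100 = 69.57 %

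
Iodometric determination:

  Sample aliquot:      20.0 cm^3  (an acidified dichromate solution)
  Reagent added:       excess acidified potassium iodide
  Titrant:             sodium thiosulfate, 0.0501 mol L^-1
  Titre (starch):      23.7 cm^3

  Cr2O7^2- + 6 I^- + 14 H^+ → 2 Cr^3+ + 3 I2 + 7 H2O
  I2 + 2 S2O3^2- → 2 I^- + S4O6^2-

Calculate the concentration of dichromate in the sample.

n(S2O3^2-) = 0.0237 × 0.0501 = 1.19 × 10^-3 mol
n(I2) = n(S2O3^2-)/2 = 5.94 × 10^-4 mol
From the 1:3 ratio, n(Cr2O7^2-) in the aliquot = 1/3 × 5.94 × 10^-4 = 1.98 × 10^-4 mol
[Cr2O7^2-] = 1.98 × 10^-4 / 0.0200 = 0.00989 mol/L

0.00989 mol/L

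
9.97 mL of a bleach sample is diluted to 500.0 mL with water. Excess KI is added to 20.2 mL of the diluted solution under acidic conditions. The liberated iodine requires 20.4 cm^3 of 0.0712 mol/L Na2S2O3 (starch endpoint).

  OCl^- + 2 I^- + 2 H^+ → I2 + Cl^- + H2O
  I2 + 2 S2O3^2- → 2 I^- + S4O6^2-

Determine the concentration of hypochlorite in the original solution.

n(S2O3^2-) = 0.0204 × 0.0712 = 1.45 × 10^-3 mol
n(I2) = n(S2O3^2-)/2 = 7.26 × 10^-4 mol
n(OCl^-) in the aliquot = 7.26 × 10^-4 mol (1:1 ratio)
[OCl^-]_dilute = 7.26 × 10^-4 / 0.0202 = 0.0360 mol/L
[OCl^-]_original = 0.0360 × 500.0/9.97 = 1.80 mol/L

1.80 mol/L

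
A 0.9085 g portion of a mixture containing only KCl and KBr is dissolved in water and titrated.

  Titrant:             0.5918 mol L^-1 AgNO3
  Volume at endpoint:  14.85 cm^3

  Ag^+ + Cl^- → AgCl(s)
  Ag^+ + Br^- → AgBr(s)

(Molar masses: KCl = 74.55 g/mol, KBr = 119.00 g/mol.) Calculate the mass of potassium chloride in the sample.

n(AgNO3) = 0.01485 × 0.5918 = 8.788 × 10^-3 mol
Let x = n(KCl), y = n(KBr).
Titrant: 1x + 1y = 8.788 × 10^-3;  mass: 74.55x + 119.00y = 0.9085
Solving, x = 3.089 × 10^-3 mol, y = 5.699 × 10^-3 mol
mass of KCl = 3.089 × 10^-3 × 74.55 = 0.2303 g

0.2303 g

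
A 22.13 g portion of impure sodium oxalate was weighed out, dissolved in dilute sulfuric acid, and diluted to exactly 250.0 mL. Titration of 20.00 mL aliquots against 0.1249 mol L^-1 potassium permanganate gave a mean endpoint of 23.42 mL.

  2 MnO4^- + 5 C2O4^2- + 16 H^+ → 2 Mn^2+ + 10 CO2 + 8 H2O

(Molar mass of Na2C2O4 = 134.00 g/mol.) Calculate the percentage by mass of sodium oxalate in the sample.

55.35 %

n(KMnO4) per titration = 0.02342 × 0.1249 = 2.925 × 10^-3 mol
From the 5:2 ratio, n(Na2C2O4) in each aliquot = 5/2 × 2.925 × 10^-3 = 7.313 × 10^-3 mol
n(Na2C2O4) in the whole flask = 7.313 × 10^-3 × 250.0/20.00 = 0.09141 mol
mass of Na2C2O4 = 0.09141 × 134.00 = 12.25 g
% Na2C2O4 = 12.25 / 22.13 × 100 = 55.35 %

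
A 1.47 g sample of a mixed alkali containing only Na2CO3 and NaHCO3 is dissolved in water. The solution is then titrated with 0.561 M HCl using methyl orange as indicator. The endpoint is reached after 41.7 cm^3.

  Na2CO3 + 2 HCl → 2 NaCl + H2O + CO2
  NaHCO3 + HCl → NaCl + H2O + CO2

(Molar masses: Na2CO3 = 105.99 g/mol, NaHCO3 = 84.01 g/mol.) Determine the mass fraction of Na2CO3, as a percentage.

n(HCl) = 0.0417 × 0.561 = 0.0234 mol
Let x = n(Na2CO3), y = n(NaHCO3).
Titrant: 2x + 1y = 0.0234;  mass: 105.99x + 84.01y = 1.47
Solving, x = 7.98 × 10^-3 mol, y = 7.42 × 10^-3 mol
mass of Na2CO3 = 7.98 × 10^-3 × 105.99 = 0.846 g
% Na2CO3 = 0.846 / 1.47 × 100 = 57.6 %

57.6 %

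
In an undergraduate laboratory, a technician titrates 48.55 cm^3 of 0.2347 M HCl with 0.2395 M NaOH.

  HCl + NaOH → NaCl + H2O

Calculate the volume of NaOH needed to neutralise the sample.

n(HCl) = 0.04855 L × 0.2347 mol/L = 0.01139 mol
n(NaOH) = 0.01139 mol (1:1 stoichiometry)
V(NaOH) = 0.01139 mol / 0.2395 mol/L = 0.04758 L = 47.58 mL

47.58 mL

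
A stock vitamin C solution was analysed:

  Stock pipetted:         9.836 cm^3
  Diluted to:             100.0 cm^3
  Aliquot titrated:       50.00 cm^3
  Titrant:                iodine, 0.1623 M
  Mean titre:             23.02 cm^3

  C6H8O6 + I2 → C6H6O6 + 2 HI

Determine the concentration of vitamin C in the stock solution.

n(I2) = 0.02302 × 0.1623 = 3.736 × 10^-3 mol
n(C6H8O6) in the aliquot = 3.736 × 10^-3 mol (1:1 ratio)
[C6H8O6]_dilute = 3.736 × 10^-3 / 0.05000 = 0.07472 mol/L
Dilution factor = 100.0 / 9.836 = 10.17
[C6H8O6]_stock = 0.07472 × 10.17 = 0.7597 mol/L

0.7597 M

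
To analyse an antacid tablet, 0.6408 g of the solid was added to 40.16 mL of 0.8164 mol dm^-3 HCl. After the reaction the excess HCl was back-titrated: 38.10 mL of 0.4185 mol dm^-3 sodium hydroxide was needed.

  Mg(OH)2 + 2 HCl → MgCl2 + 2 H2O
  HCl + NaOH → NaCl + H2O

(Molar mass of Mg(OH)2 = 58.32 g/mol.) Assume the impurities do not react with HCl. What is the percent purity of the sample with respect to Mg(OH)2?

76.64 %

n(HCl) added = 0.04016 × 0.8164 = 0.03279 mol
n(NaOH) used in back-titration = 0.03810 × 0.4185 = 0.01594 mol
n(HCl) left over = 0.01594 mol (1:1 ratio)
n(HCl) consumed by analyte = 0.03279 − 0.01594 = 0.01684 mol
From the 1:2 ratio, n(Mg(OH)2) = 1/2 × 0.01684 = 8.421 × 10^-3 mol
mass of Mg(OH)2 = 8.421 × 10^-3 × 58.32 = 0.4911 g
% Mg(OH)2 = 0.4911 / 0.6408 × 100 = 76.64 %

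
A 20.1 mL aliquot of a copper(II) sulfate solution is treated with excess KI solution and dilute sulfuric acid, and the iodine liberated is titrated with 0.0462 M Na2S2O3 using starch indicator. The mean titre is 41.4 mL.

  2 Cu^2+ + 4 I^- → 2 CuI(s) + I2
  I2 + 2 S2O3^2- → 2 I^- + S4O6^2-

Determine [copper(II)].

n(S2O3^2-) = 0.0414 × 0.0462 = 1.91 × 10^-3 mol
n(I2) = n(S2O3^2-)/2 = 9.56 × 10^-4 mol
From the 2:1 ratio, n(Cu2+) in the aliquot = 2/1 × 9.56 × 10^-4 = 1.91 × 10^-3 mol
[Cu2+] = 1.91 × 10^-3 / 0.0201 = 0.0952 mol/L

0.0952 M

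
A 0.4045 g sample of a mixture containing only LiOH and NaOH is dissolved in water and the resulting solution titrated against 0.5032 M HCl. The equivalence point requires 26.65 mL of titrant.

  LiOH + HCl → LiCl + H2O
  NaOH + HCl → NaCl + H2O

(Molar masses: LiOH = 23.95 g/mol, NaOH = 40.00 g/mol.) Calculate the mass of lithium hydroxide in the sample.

n(HCl) = 0.02665 × 0.5032 = 0.01341 mol
Let x = n(LiOH), y = n(NaOH).
Titrant: 1x + 1y = 0.01341;  mass: 23.95x + 40.00y = 0.4045
Solving, x = 8.219 × 10^-3 mol, y = 5.192 × 10^-3 mol
mass of LiOH = 8.219 × 10^-3 × 23.95 = 0.1968 g

0.1968 g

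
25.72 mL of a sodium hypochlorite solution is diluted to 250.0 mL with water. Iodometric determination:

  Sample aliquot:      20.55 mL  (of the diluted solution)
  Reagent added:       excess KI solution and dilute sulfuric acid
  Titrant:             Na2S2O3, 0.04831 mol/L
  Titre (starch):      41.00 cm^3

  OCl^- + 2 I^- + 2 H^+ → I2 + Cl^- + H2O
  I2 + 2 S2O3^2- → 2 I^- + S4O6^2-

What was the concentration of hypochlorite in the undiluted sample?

n(S2O3^2-) = 0.04100 × 0.04831 = 1.981 × 10^-3 mol
n(I2) = n(S2O3^2-)/2 = 9.904 × 10^-4 mol
n(OCl^-) in the aliquot = 9.904 × 10^-4 mol (1:1 ratio)
[OCl^-]_dilute = 9.904 × 10^-4 / 0.02055 = 0.04819 mol/L
[OCl^-]_original = 0.04819 × 250.0/25.72 = 0.4684 mol/L

0.4684 mol/L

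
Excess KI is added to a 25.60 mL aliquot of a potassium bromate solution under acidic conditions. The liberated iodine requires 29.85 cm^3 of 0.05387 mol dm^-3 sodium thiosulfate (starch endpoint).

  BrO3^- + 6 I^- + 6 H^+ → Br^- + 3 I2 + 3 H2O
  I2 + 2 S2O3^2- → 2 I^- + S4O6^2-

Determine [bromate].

0.01047 mol/L

n(S2O3^2-) = 0.02985 × 0.05387 = 1.608 × 10^-3 mol
n(I2) = n(S2O3^2-)/2 = 8.040 × 10^-4 mol
From the 1:3 ratio, n(BrO3^-) in the aliquot = 1/3 × 8.040 × 10^-4 = 2.680 × 10^-4 mol
[BrO3^-] = 2.680 × 10^-4 / 0.02560 = 0.01047 mol/L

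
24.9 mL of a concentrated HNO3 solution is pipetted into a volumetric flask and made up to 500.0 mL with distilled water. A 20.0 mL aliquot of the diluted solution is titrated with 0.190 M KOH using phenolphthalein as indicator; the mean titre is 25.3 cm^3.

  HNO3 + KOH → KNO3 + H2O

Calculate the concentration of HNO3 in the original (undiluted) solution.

4.83 M

n(KOH) = 0.0253 × 0.190 = 4.81 × 10^-3 mol
n(HNO3) in the aliquot = 4.81 × 10^-3 mol (1:1 ratio)
[HNO3]_dilute = 4.81 × 10^-3 / 0.0200 = 0.240 mol/L
Dilution factor = 500.0 / 24.9 = 20.08
[HNO3]_stock = 0.240 × 20.08 = 4.83 mol/L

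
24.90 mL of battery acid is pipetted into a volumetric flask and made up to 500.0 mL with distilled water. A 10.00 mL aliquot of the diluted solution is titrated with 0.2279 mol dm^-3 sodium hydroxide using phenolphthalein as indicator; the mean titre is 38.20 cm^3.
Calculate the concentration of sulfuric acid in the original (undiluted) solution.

8.741 mol/L

H2SO4 + 2 NaOH → Na2SO4 + 2 H2O
n(NaOH) = 0.03820 × 0.2279 = 8.706 × 10^-3 mol
From the 1:2 ratio, n(H2SO4) in the aliquot = 1/2 × 8.706 × 10^-3 = 4.353 × 10^-3 mol
[H2SO4]_dilute = 4.353 × 10^-3 / 0.01000 = 0.4353 mol/L
Dilution factor = 500.0 / 24.90 = 20.08
[H2SO4]_stock = 0.4353 × 20.08 = 8.741 mol/L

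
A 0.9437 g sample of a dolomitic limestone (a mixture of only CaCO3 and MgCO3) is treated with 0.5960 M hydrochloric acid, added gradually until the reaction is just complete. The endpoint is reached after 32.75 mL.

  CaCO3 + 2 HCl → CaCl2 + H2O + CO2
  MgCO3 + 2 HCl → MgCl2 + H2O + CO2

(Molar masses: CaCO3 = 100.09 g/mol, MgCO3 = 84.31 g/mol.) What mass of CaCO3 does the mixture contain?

n(HCl) = 0.03275 × 0.5960 = 0.01952 mol
Let x = n(CaCO3), y = n(MgCO3).
Titrant: 2x + 2y = 0.01952;  mass: 100.09x + 84.31y = 0.9437
Solving, x = 7.660 × 10^-3 mol, y = 2.099 × 10^-3 mol
mass of CaCO3 = 7.660 × 10^-3 × 100.09 = 0.7667 g

0.7667 g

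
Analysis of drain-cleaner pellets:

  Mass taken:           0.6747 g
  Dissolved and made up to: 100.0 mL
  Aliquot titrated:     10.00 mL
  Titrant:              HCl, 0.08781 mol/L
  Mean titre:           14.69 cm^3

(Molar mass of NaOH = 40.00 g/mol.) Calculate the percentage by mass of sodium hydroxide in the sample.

76.47 %

NaOH + HCl → NaCl + H2O
n(HCl) per titration = 0.01469 × 0.08781 = 1.290 × 10^-3 mol
n(NaOH) in each aliquot = 1.290 × 10^-3 mol (1:1 ratio)
n(NaOH) in the whole flask = 1.290 × 10^-3 × 100.0/10.00 = 0.01290 mol
mass of NaOH = 0.01290 × 40.00 = 0.5160 g
% NaOH = 0.5160 / 0.6747 × 100 = 76.47 %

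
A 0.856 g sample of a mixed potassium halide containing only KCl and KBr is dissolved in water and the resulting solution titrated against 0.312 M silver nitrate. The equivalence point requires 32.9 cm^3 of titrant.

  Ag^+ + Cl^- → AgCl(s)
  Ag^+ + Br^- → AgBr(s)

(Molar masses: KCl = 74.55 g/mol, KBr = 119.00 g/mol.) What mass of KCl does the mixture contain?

0.613 g

n(AgNO3) = 0.0329 × 0.312 = 0.0103 mol
Let x = n(KCl), y = n(KBr).
Titrant: 1x + 1y = 0.0103;  mass: 74.55x + 119.00y = 0.856
Solving, x = 8.22 × 10^-3 mol, y = 2.04 × 10^-3 mol
mass of KCl = 8.22 × 10^-3 × 74.55 = 0.613 g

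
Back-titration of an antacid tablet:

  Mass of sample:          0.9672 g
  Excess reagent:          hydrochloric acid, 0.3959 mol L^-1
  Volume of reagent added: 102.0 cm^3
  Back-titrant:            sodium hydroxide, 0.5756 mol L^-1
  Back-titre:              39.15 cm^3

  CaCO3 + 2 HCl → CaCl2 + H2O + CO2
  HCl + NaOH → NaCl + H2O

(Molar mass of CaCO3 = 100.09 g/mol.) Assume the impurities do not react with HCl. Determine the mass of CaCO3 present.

n(HCl) added = 0.1020 × 0.3959 = 0.04038 mol
n(NaOH) used in back-titration = 0.03915 × 0.5756 = 0.02253 mol
n(HCl) left over = 0.02253 mol (1:1 ratio)
n(HCl) consumed by analyte = 0.04038 − 0.02253 = 0.01785 mol
From the 1:2 ratio, n(CaCO3) = 1/2 × 0.01785 = 8.924 × 10^-3 mol
mass of CaCO3 = 8.924 × 10^-3 × 100.09 = 0.8932 g

0.8932 g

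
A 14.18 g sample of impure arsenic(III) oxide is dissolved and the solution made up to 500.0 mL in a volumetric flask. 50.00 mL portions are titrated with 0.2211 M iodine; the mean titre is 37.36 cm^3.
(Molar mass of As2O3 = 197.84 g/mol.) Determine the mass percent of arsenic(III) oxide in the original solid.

As2O3 + 2 I2 + 2 H2O → As2O5 + 4 HI
n(I2) per titration = 0.03736 × 0.2211 = 8.260 × 10^-3 mol
From the 1:2 ratio, n(As2O3) in each aliquot = 1/2 × 8.260 × 10^-3 = 4.130 × 10^-3 mol
n(As2O3) in the whole flask = 4.130 × 10^-3 × 500.0/50.00 = 0.04130 mol
mass of As2O3 = 0.04130 × 197.84 = 8.171 g
% As2O3 = 8.171 / 14.18 × 100 = 57.62 %

57.62 %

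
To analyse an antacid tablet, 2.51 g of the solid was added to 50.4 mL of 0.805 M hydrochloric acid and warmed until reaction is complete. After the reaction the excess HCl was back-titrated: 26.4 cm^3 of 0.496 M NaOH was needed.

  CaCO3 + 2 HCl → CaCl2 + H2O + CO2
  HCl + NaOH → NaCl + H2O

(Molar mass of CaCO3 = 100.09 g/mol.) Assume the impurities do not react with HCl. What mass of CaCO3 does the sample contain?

1.38 g

n(HCl) added = 0.0504 × 0.805 = 0.0406 mol
n(NaOH) used in back-titration = 0.0264 × 0.496 = 0.0131 mol
n(HCl) left over = 0.0131 mol (1:1 ratio)
n(HCl) consumed by analyte = 0.0406 − 0.0131 = 0.0275 mol
From the 1:2 ratio, n(CaCO3) = 1/2 × 0.0275 = 0.0137 mol
mass of CaCO3 = 0.0137 × 100.09 = 1.38 g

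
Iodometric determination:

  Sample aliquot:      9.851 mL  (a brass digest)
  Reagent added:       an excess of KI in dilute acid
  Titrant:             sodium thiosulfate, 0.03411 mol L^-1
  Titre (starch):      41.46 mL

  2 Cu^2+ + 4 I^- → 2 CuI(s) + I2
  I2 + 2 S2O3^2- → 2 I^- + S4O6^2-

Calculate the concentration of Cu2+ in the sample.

0.1436 mol/L

n(S2O3^2-) = 0.04146 × 0.03411 = 1.414 × 10^-3 mol
n(I2) = n(S2O3^2-)/2 = 7.071 × 10^-4 mol
From the 2:1 ratio, n(Cu2+) in the aliquot = 2/1 × 7.071 × 10^-4 = 1.414 × 10^-3 mol
[Cu2+] = 1.414 × 10^-3 / 0.009851 = 0.1436 mol/L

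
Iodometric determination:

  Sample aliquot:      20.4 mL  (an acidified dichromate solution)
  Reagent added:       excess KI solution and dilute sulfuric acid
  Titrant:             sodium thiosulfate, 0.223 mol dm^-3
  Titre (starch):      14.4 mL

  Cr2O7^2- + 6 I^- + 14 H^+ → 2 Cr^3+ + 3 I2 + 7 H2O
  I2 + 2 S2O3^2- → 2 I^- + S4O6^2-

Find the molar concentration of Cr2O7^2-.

n(S2O3^2-) = 0.0144 × 0.223 = 3.21 × 10^-3 mol
n(I2) = n(S2O3^2-)/2 = 1.61 × 10^-3 mol
From the 1:3 ratio, n(Cr2O7^2-) in the aliquot = 1/3 × 1.61 × 10^-3 = 5.35 × 10^-4 mol
[Cr2O7^2-] = 5.35 × 10^-4 / 0.0204 = 0.0262 mol/L

0.0262 mol/L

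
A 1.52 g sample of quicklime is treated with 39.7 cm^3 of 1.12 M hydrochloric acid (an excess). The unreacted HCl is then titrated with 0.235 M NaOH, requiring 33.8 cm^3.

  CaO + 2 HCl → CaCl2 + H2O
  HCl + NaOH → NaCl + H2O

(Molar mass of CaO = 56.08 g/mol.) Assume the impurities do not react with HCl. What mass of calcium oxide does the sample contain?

n(HCl) added = 0.0397 × 1.12 = 0.0445 mol
n(NaOH) used in back-titration = 0.0338 × 0.235 = 7.94 × 10^-3 mol
n(HCl) left over = 7.94 × 10^-3 mol (1:1 ratio)
n(HCl) consumed by analyte = 0.0445 − 7.94 × 10^-3 = 0.0365 mol
From the 1:2 ratio, n(CaO) = 1/2 × 0.0365 = 0.0183 mol
mass of CaO = 0.0183 × 56.08 = 1.02 g

1.02 g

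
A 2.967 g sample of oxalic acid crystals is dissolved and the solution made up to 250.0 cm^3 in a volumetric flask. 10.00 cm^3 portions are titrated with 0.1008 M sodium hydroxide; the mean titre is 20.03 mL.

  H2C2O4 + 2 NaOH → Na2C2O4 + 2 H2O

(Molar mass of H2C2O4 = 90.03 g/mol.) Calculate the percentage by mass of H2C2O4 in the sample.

76.58 %

n(NaOH) per titration = 0.02003 × 0.1008 = 2.019 × 10^-3 mol
From the 1:2 ratio, n(H2C2O4) in each aliquot = 1/2 × 2.019 × 10^-3 = 1.010 × 10^-3 mol
n(H2C2O4) in the whole flask = 1.010 × 10^-3 × 250.0/10.00 = 0.02524 mol
mass of H2C2O4 = 0.02524 × 90.03 = 2.272 g
% H2C2O4 = 2.272 / 2.967 × 100 = 76.58 %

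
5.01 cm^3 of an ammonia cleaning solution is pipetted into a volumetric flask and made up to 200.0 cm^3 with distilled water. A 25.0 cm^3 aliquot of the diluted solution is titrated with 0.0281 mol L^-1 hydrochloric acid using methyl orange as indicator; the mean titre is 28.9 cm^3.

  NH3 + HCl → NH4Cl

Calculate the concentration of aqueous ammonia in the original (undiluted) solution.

n(HCl) = 0.0289 × 0.0281 = 8.12 × 10^-4 mol
n(NH3) in the aliquot = 8.12 × 10^-4 mol (1:1 ratio)
[NH3]_dilute = 8.12 × 10^-4 / 0.0250 = 0.0325 mol/L
Dilution factor = 200.0 / 5.01 = 39.92
[NH3]_stock = 0.0325 × 39.92 = 1.30 mol/L

1.30 mol/L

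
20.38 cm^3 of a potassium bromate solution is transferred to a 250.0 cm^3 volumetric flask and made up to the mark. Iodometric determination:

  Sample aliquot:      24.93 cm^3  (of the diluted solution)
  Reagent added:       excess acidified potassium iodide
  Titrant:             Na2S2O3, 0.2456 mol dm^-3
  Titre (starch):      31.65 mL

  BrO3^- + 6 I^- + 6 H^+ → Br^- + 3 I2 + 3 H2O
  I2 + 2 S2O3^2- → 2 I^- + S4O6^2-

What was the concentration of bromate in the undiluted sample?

0.6375 mol/L

n(S2O3^2-) = 0.03165 × 0.2456 = 7.773 × 10^-3 mol
n(I2) = n(S2O3^2-)/2 = 3.887 × 10^-3 mol
From the 1:3 ratio, n(BrO3^-) in the aliquot = 1/3 × 3.887 × 10^-3 = 1.296 × 10^-3 mol
[BrO3^-]_dilute = 1.296 × 10^-3 / 0.02493 = 0.05197 mol/L
[BrO3^-]_original = 0.05197 × 250.0/20.38 = 0.6375 mol/L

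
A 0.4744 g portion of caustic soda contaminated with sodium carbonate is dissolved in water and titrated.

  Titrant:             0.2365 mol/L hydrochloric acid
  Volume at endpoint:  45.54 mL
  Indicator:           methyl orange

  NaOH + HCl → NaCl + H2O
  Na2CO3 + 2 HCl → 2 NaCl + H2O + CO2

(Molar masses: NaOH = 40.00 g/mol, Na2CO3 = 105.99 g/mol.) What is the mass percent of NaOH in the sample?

n(HCl) = 0.04554 × 0.2365 = 0.01077 mol
Let x = n(NaOH), y = n(Na2CO3).
Titrant: 1x + 2y = 0.01077;  mass: 40.00x + 105.99y = 0.4744
Solving, x = 7.416 × 10^-3 mol, y = 1.677 × 10^-3 mol
mass of NaOH = 7.416 × 10^-3 × 40.00 = 0.2966 g
% NaOH = 0.2966 / 0.4744 × 100 = 62.53 %

62.53 %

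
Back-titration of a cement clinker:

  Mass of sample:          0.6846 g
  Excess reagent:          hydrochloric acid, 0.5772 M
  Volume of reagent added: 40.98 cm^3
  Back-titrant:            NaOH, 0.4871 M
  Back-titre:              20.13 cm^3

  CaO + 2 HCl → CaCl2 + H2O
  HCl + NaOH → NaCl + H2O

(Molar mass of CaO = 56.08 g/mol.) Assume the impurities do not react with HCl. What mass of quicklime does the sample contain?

n(HCl) added = 0.04098 × 0.5772 = 0.02365 mol
n(NaOH) used in back-titration = 0.02013 × 0.4871 = 9.805 × 10^-3 mol
n(HCl) left over = 9.805 × 10^-3 mol (1:1 ratio)
n(HCl) consumed by analyte = 0.02365 − 9.805 × 10^-3 = 0.01385 mol
From the 1:2 ratio, n(CaO) = 1/2 × 0.01385 = 6.924 × 10^-3 mol
mass of CaO = 6.924 × 10^-3 × 56.08 = 0.3883 g

0.3883 g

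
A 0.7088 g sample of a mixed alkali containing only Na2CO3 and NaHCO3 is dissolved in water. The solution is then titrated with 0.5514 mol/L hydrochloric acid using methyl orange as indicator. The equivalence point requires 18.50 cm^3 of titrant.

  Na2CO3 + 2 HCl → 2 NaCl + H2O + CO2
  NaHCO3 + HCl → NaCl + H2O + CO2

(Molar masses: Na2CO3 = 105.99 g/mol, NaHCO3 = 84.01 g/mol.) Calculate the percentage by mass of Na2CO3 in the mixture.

35.72 %

n(HCl) = 0.01850 × 0.5514 = 0.01020 mol
Let x = n(Na2CO3), y = n(NaHCO3).
Titrant: 2x + 1y = 0.01020;  mass: 105.99x + 84.01y = 0.7088
Solving, x = 2.389 × 10^-3 mol, y = 5.423 × 10^-3 mol
mass of Na2CO3 = 2.389 × 10^-3 × 105.99 = 0.2532 g
% Na2CO3 = 0.2532 / 0.7088 × 100 = 35.72 %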